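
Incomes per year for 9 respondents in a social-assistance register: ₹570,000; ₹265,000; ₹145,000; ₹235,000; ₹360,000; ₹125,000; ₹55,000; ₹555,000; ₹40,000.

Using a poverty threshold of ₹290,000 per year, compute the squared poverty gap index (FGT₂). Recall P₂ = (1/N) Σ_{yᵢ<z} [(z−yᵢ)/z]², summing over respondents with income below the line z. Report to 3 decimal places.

0.224

Poor units: ₹40,000, ₹55,000, ₹125,000, ₹145,000, ₹235,000, ₹265,000 (q = 6 of N = 9).
Shortfall ratios: (290000−40000)/290000 = 0.8621; (290000−55000)/290000 = 0.8103; (290000−125000)/290000 = 0.5690; (290000−145000)/290000 = 0.5000; (290000−235000)/290000 = 0.1897; (290000−265000)/290000 = 0.0862.
Squared: 0.7432; 0.6567; 0.3237; 0.2500; 0.0360; 0.0074.
Sum = 2.016944; P₂ = 2.016944 / 9 = 0.224.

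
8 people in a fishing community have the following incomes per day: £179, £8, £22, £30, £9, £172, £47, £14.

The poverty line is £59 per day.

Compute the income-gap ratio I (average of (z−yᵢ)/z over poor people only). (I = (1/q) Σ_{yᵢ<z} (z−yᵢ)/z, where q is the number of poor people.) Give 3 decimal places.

0.633

Incomes under z: £8, £9, £14, £22, £30, £47 (q = 6 of N = 8).
Shortfall ratios (z−y)/z: 0.8644, 0.8475, 0.7627, 0.6271, 0.4915, 0.2034; sum = 3.796610.
I averages over the q = 6 poor units only: 3.796610 / 6 = 0.633.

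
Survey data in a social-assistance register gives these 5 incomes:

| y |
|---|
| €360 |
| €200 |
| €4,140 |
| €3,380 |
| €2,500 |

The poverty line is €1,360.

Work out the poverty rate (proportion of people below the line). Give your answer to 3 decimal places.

2 of the 5 people have income below €1,360.
H = 2/5 = 0.400.

0.400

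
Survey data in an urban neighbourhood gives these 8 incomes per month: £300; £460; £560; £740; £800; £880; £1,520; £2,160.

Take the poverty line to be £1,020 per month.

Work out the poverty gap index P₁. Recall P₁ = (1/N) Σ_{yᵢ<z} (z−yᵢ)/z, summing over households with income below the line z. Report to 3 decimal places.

Below the line: £300, £460, £560, £740, £800, £880 (q = 6 of N = 8).
Normalized shortfalls: (1020−300)/1020 = 0.7059; (1020−460)/1020 = 0.5490; (1020−560)/1020 = 0.4510; (1020−740)/1020 = 0.2745; (1020−800)/1020 = 0.2157; (1020−880)/1020 = 0.1373.
Sum of shortfalls = 2.333333; P₁ averages over all N: 2.333333 / 8 = 0.292.

0.292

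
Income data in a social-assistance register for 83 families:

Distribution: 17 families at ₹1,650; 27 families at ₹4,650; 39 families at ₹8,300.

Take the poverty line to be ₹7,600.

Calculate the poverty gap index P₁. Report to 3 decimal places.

Below the line: 17×₹1,650, 27×₹4,650 (q = 44 of N = 83).
Gap ratios (z−y)/z: (7600−1650)/7600 = 0.7829 (×17); (7600−4650)/7600 = 0.3882 (×27).
Σ = 23.789474. Dividing by the full population N = 83 gives P₁ = 0.287.

0.287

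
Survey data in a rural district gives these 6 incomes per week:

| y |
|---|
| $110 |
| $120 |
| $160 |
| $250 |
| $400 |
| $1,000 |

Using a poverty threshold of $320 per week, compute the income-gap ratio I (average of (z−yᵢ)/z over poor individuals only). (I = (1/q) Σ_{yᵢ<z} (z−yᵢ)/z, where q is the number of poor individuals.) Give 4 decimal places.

Below the line: $110, $120, $160, $250 (q = 4 of N = 6).
Shortfall ratios (z−y)/z: 0.6562, 0.6250, 0.5000, 0.2188; sum = 2.000000.
The income-gap ratio divides by q (the poor only): 2.000000 / 4 = 0.5000.

0.5000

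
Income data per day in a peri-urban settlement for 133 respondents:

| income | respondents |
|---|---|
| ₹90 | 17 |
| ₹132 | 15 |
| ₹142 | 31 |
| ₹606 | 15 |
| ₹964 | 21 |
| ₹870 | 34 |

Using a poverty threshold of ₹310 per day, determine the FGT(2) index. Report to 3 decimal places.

0.170

Poor units: 17×₹90, 15×₹132, 31×₹142 (q = 63 of N = 133).
Relative gaps: (310−90)/310 = 0.7097 (×17); (310−132)/310 = 0.5742 (×15); (310−142)/310 = 0.5419 (×31).
Squared: 0.5036 (×17); 0.3297 (×15); 0.2937 (×31).
Sum = 22.611904; P₂ = 22.611904 / 133 = 0.170.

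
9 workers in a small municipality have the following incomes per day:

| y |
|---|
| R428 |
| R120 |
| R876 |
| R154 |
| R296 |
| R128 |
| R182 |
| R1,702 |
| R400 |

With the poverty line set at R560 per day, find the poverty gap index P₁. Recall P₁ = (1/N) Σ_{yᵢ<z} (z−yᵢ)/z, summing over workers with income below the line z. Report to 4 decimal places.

Incomes under z: R120, R128, R154, R182, R296, R400, R428 (q = 7 of N = 9).
Relative gaps: (560−120)/560 = 0.7857; (560−128)/560 = 0.7714; (560−154)/560 = 0.7250; (560−182)/560 = 0.6750; (560−296)/560 = 0.4714; (560−400)/560 = 0.2857; (560−428)/560 = 0.2357.
Σ = 3.950000. Dividing by the full population N = 9 gives P₁ = 0.4389.

0.4389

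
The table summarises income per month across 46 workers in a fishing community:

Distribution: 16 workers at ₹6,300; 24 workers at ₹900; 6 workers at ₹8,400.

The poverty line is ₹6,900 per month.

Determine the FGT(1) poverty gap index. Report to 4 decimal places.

0.4839

Incomes under z: 24×₹900, 16×₹6,300 (q = 40 of N = 46).
Shortfall ratios: (6900−900)/6900 = 0.8696 (×24); (6900−6300)/6900 = 0.0870 (×16).
Σ = 22.260870. Dividing by the full population N = 46 gives P₁ = 0.4839.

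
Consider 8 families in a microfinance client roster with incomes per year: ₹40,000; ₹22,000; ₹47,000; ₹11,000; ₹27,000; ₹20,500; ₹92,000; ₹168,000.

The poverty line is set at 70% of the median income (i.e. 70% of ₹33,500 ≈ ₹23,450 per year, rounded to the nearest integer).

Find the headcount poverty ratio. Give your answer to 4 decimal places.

3 of the 8 families have income below ₹23,450.
H = 3/8 = 0.3750.

0.3750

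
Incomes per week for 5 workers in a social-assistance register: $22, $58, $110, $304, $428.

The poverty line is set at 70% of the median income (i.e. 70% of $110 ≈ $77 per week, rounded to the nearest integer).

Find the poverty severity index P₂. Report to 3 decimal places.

0.114

Below z: $22, $58 (q = 2 of N = 5).
Shortfall ratios: (77−22)/77 = 0.7143; (77−58)/77 = 0.2468.
Squared: 0.5102; 0.0609.
Sum = 0.571091; P₂ = 0.571091 / 5 = 0.114.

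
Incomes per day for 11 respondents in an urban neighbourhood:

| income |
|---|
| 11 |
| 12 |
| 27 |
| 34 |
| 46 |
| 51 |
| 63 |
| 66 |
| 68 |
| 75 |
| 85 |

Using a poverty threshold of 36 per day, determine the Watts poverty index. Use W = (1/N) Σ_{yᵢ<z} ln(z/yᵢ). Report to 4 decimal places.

Below the line: 11, 12, 27, 34 (q = 4 of N = 11).
Log gaps: ln(36/11) = 1.1856; ln(36/12) = 1.0986; ln(36/27) = 0.2877; ln(36/34) = 0.0572.
W = 2.629076 / 11 = 0.2390.

0.2390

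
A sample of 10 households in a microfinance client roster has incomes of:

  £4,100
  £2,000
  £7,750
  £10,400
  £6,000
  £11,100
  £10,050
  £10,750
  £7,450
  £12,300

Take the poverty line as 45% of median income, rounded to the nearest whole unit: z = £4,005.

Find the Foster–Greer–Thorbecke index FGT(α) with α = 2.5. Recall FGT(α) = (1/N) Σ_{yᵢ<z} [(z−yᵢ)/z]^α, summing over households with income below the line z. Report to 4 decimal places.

0.0177

Poor units: £2,000 (q = 1 of N = 10).
Shortfall ratios: (4005−2000)/4005 = 0.5006.
Raised to α = 2.5: 0.17733.
Sum = 0.177329; FGT(2.5) = 0.177329 / 10 = 0.0177.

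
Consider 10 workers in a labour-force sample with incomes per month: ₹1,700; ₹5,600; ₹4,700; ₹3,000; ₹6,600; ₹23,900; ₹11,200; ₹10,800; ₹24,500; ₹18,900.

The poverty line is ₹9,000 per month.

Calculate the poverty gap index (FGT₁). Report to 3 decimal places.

0.260

Poor units: ₹1,700, ₹3,000, ₹4,700, ₹5,600, ₹6,600 (q = 5 of N = 10).
Shortfall ratios: (9000−1700)/9000 = 0.8111; (9000−3000)/9000 = 0.6667; (9000−4700)/9000 = 0.4778; (9000−5600)/9000 = 0.3778; (9000−6600)/9000 = 0.2667.
Sum of shortfalls = 2.600000; P₁ averages over all N: 2.600000 / 10 = 0.260.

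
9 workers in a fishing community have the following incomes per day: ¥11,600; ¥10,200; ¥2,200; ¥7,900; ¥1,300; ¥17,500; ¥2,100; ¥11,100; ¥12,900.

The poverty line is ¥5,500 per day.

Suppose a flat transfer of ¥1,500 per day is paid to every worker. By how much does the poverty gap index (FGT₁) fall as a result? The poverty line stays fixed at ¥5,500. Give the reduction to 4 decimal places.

0.0909

Before: below the line — ¥1,300, ¥2,100, ¥2,200; poverty gap index (FGT₁) = 0.220202.
After the ¥1,500 transfer: below the line — ¥2,800, ¥3,600, ¥3,700; poverty gap index (FGT₁) = 0.129293.
Reduction = 0.220202 − 0.129293 = 0.0909.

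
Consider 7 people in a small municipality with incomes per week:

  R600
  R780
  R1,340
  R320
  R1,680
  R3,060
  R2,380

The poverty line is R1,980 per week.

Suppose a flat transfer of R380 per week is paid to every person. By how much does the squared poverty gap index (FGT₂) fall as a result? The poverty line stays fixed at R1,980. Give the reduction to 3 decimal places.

0.117

Before: below the line — R320, R600, R780, R1,340, R1,680; squared poverty gap index (FGT₂) = 0.24049.
After the R380 transfer: below the line — R700, R980, R1,160, R1,720; squared poverty gap index (FGT₂) = 0.12311.
Reduction = 0.24049 − 0.12311 = 0.117.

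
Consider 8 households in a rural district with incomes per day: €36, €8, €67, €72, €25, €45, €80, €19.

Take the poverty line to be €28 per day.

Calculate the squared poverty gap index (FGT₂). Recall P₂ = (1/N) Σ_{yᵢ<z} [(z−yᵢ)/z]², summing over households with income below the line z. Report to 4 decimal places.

Poor units: €8, €19, €25 (q = 3 of N = 8).
Relative gaps: (28−8)/28 = 0.7143; (28−19)/28 = 0.3214; (28−25)/28 = 0.1071.
Squared: 0.5102; 0.1033; 0.0115.
Sum = 0.625000; P₂ = 0.625000 / 8 = 0.0781.

0.0781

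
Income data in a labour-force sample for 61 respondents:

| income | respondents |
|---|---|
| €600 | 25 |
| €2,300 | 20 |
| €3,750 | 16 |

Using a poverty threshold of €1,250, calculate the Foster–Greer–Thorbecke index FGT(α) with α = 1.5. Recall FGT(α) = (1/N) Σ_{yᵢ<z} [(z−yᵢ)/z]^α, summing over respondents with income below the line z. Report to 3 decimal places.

Poor units: 25×€600 (q = 25 of N = 61).
Shortfall ratios: (1250−600)/1250 = 0.5200 (×25).
Raised to α = 1.5: 0.37498 (×25).
Sum = 9.374433; FGT(1.5) = 9.374433 / 61 = 0.154.

0.154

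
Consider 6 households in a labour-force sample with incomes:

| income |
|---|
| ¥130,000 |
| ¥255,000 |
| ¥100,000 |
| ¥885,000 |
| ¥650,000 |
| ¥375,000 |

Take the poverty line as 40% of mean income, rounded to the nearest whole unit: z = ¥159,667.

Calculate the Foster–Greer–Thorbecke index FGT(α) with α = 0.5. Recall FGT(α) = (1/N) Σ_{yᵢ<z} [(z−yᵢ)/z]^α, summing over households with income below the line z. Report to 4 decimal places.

Below z: ¥100,000, ¥130,000 (q = 2 of N = 6).
Normalized shortfalls: (159667−100000)/159667 = 0.3737; (159667−130000)/159667 = 0.1858.
Raised to α = 0.5: 0.61131; 0.43105.
Sum = 1.042359; FGT(0.5) = 1.042359 / 6 = 0.1737.

0.1737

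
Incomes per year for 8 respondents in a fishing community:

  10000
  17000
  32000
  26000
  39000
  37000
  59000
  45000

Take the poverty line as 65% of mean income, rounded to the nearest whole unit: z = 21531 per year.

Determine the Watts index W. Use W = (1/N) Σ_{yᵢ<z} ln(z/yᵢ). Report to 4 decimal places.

Below z: 10000, 17000 (q = 2 of N = 8).
ln(z/y) terms: ln(21531/10000) = 0.7669; ln(21531/17000) = 0.2363.
W = 1.003189 / 8 = 0.1254.

0.1254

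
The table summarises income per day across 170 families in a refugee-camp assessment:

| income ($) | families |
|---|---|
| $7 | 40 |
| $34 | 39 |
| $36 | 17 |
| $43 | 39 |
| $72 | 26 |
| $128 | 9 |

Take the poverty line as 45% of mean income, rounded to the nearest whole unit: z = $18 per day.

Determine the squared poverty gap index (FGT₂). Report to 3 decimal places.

Incomes under z: 40×$7 (q = 40 of N = 170).
Shortfall ratios: (18−7)/18 = 0.6111 (×40).
Squared: 0.3735 (×40).
Sum = 14.938272; P₂ = 14.938272 / 170 = 0.088.

0.088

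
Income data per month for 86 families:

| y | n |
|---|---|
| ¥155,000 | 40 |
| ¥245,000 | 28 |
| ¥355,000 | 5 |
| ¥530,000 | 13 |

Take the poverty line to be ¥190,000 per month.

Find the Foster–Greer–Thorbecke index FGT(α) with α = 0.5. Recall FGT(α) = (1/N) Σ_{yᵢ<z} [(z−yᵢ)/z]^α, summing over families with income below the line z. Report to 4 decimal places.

0.1996

Below z: 40×¥155,000 (q = 40 of N = 86).
Gap ratios (z−y)/z: (190000−155000)/190000 = 0.1842 (×40).
Raised to α = 0.5: 0.42920 (×40).
Sum = 17.167902; FGT(0.5) = 17.167902 / 86 = 0.1996.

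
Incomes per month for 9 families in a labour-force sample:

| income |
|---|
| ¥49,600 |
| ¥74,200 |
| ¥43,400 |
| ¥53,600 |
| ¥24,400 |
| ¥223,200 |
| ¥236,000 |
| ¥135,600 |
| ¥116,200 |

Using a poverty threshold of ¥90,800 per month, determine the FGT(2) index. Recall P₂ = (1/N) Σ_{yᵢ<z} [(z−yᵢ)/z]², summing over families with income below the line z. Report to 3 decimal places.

Below the line: ¥24,400, ¥43,400, ¥49,600, ¥53,600, ¥74,200 (q = 5 of N = 9).
Normalized shortfalls: (90800−24400)/90800 = 0.7313; (90800−43400)/90800 = 0.5220; (90800−49600)/90800 = 0.4537; (90800−53600)/90800 = 0.4097; (90800−74200)/90800 = 0.1828.
Squared: 0.5348; 0.2725; 0.2059; 0.1678; 0.0334.
Sum = 1.214433; P₂ = 1.214433 / 9 = 0.135.

0.135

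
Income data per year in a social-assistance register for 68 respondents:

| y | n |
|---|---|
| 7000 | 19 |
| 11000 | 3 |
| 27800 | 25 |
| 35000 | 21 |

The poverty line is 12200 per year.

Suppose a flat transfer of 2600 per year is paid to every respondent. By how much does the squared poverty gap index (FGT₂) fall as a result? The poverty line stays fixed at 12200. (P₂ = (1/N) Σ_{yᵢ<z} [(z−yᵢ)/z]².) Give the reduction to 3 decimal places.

Before: below the line — 19×7000, 3×11000; squared poverty gap index (FGT₂) = 0.05119.
After the 2600 transfer: below the line — 19×9600; squared poverty gap index (FGT₂) = 0.01269.
Reduction = 0.05119 − 0.01269 = 0.038.

0.038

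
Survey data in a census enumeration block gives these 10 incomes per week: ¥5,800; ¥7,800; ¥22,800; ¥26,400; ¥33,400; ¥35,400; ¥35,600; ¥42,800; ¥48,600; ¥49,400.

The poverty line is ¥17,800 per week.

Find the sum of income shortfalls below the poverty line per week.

¥22,000

Below z: ¥5,800, ¥7,800 (q = 2 of N = 10).
Individual gaps: 17800−5800 = 12000; 17800−7800 = 10000.
Aggregate gap = ¥22,000.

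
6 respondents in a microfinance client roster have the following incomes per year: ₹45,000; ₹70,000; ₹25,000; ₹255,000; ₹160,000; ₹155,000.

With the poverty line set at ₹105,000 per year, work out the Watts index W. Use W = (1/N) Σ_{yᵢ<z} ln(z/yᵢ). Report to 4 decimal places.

0.4480

Poor units: ₹25,000, ₹45,000, ₹70,000 (q = 3 of N = 6).
ln(z/y) terms: ln(105000/25000) = 1.4351; ln(105000/45000) = 0.8473; ln(105000/70000) = 0.4055.
W = 2.687847 / 6 = 0.4480.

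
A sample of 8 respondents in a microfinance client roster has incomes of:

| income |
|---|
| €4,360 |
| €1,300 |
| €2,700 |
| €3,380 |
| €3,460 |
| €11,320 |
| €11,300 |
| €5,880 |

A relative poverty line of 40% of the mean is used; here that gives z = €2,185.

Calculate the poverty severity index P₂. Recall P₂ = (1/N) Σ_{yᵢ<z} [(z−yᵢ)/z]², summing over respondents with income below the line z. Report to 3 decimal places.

0.021

Incomes under z: €1,300 (q = 1 of N = 8).
Shortfall ratios: (2185−1300)/2185 = 0.4050.
Squared: 0.1641.
Sum = 0.164053; P₂ = 0.164053 / 8 = 0.021.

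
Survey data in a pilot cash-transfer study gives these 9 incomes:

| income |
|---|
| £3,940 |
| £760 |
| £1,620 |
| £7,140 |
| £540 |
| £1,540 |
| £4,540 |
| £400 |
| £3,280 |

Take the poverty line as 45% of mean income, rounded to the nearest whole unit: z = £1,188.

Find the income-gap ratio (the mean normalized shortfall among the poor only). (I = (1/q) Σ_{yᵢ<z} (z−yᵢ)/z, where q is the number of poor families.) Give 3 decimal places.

0.523

Below z: £400, £540, £760 (q = 3 of N = 9).
Shortfall ratios (z−y)/z: 0.6633, 0.5455, 0.3603; sum = 1.569024.
I averages over the q = 3 poor units only: 1.569024 / 3 = 0.523.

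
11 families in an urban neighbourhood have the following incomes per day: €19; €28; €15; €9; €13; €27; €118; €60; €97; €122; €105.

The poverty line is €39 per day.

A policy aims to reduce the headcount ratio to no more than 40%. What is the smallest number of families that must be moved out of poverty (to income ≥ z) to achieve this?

6 of the 11 families are poor, so H = 6/11 = 0.545.
A headcount ratio of at most 40% allows at most ⌊0.40 × 11⌋ = 4 poor families.
So at least 6 − 4 = 2 must be lifted.

2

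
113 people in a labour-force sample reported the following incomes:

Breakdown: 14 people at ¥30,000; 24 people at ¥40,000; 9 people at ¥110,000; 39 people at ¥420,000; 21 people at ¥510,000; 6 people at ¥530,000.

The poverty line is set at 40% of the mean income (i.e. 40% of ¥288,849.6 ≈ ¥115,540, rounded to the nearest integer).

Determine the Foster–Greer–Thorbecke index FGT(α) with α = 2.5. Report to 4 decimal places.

Below z: 14×¥30,000, 24×¥40,000, 9×¥110,000 (q = 47 of N = 113).
Relative gaps: (115540−30000)/115540 = 0.7403 (×14); (115540−40000)/115540 = 0.6538 (×24); (115540−110000)/115540 = 0.0479 (×9).
Raised to α = 2.5: 0.47162 (×14); 0.34563 (×24); 0.00050 (×9).
Sum = 14.902333; FGT(2.5) = 14.902333 / 113 = 0.1319.

0.1319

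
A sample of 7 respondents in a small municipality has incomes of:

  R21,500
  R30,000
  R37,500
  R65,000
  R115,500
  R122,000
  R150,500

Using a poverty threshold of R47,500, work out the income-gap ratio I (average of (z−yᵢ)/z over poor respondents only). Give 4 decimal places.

0.3754

Poor units: R21,500, R30,000, R37,500 (q = 3 of N = 7).
Relative gaps: 0.5474, 0.3684, 0.2105; sum = 1.126316.
The income-gap ratio divides by q (the poor only): 1.126316 / 3 = 0.3754.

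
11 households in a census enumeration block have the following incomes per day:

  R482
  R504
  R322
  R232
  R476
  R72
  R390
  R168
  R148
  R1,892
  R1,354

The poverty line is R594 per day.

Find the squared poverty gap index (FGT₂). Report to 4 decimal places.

0.2407

Below the line: R72, R148, R168, R232, R322, R390, R476, R482, R504 (q = 9 of N = 11).
Relative gaps: (594−72)/594 = 0.8788; (594−148)/594 = 0.7508; (594−168)/594 = 0.7172; (594−232)/594 = 0.6094; (594−322)/594 = 0.4579; (594−390)/594 = 0.3434; (594−476)/594 = 0.1987; (594−482)/594 = 0.1886; (594−504)/594 = 0.1515.
Squared: 0.7723; 0.5638; 0.5143; 0.3714; 0.2097; 0.1179; 0.0395; 0.0356; 0.0230.
Sum = 2.647372; P₂ = 2.647372 / 11 = 0.2407.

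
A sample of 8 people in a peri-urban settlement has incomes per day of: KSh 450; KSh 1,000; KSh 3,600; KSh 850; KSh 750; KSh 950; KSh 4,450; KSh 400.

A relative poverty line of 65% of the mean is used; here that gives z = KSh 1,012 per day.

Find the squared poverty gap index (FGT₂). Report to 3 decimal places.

0.096

Below z: KSh 400, KSh 450, KSh 750, KSh 850, KSh 950, KSh 1,000 (q = 6 of N = 8).
Gap ratios (z−y)/z: (1012−400)/1012 = 0.6047; (1012−450)/1012 = 0.5553; (1012−750)/1012 = 0.2589; (1012−850)/1012 = 0.1601; (1012−950)/1012 = 0.0613; (1012−1000)/1012 = 0.0119.
Squared: 0.3657; 0.3084; 0.0670; 0.0256; 0.0038; 0.0001.
Sum = 0.770657; P₂ = 0.770657 / 8 = 0.096.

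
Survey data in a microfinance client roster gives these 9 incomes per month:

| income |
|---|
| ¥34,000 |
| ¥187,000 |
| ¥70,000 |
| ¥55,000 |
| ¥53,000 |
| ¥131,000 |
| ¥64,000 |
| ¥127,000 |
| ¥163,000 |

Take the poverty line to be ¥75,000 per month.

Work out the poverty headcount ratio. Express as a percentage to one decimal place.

5 of the 9 individuals have income below ¥75,000.
H = 5/9 = 55.6%.

55.6%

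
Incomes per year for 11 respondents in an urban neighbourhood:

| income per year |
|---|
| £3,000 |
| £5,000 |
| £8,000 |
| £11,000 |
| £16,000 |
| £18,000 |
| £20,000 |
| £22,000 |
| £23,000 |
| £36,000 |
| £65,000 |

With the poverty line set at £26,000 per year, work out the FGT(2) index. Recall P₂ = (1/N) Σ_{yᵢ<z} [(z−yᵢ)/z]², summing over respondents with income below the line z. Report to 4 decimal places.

Below the line: £3,000, £5,000, £8,000, £11,000, £16,000, £18,000, £20,000, £22,000, £23,000 (q = 9 of N = 11).
Gap ratios (z−y)/z: (26000−3000)/26000 = 0.8846; (26000−5000)/26000 = 0.8077; (26000−8000)/26000 = 0.6923; (26000−11000)/26000 = 0.5769; (26000−16000)/26000 = 0.3846; (26000−18000)/26000 = 0.3077; (26000−20000)/26000 = 0.2308; (26000−22000)/26000 = 0.1538; (26000−23000)/26000 = 0.1154.
Squared: 0.7825; 0.6524; 0.4793; 0.3328; 0.1479; 0.0947; 0.0533; 0.0237; 0.0133.
Sum = 2.579882; P₂ = 2.579882 / 11 = 0.2345.

0.2345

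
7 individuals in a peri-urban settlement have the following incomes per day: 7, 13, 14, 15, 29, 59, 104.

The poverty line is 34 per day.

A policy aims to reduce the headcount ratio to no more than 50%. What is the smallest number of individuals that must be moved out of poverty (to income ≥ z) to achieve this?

5 of the 7 individuals are poor, so H = 5/7 = 0.714.
A headcount ratio of at most 50% allows at most ⌊0.50 × 7⌋ = 3 poor individuals.
So at least 5 − 3 = 2 must be lifted.

2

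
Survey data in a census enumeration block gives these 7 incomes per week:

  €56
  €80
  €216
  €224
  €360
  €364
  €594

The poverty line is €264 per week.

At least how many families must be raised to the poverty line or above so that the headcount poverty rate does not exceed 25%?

4 of the 7 families are poor, so H = 4/7 = 0.571.
A headcount ratio of at most 25% allows at most ⌊0.25 × 7⌋ = 1 poor families.
So at least 4 − 1 = 3 must be lifted.

3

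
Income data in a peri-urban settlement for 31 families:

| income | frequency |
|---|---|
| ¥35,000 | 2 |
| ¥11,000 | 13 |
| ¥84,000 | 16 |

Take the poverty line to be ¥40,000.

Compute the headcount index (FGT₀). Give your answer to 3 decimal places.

0.484

15 of the 31 families have income below ¥40,000.
H = 15/31 = 0.484.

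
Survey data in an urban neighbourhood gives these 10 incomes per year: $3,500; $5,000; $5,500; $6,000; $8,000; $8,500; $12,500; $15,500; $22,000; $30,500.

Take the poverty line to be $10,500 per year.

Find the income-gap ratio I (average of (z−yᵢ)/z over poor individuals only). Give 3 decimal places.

0.421

Below z: $3,500, $5,000, $5,500, $6,000, $8,000, $8,500 (q = 6 of N = 10).
Relative gaps: 0.6667, 0.5238, 0.4762, 0.4286, 0.2381, 0.1905; sum = 2.523810.
The income-gap ratio divides by q (the poor only): 2.523810 / 6 = 0.421.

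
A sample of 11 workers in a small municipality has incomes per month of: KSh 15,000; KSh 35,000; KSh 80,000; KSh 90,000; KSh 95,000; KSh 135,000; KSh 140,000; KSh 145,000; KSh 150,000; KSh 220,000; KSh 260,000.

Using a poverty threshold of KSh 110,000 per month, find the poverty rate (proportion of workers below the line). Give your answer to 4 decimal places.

5 of the 11 workers have income below KSh 110,000.
H = 5/11 = 0.4545.

0.4545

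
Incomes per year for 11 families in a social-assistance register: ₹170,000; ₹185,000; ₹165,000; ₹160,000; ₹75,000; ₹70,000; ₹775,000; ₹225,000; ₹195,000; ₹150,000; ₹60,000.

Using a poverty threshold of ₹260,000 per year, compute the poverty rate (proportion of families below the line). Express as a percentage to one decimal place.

90.9%

10 of the 11 families have income below ₹260,000.
H = 10/11 = 90.9%.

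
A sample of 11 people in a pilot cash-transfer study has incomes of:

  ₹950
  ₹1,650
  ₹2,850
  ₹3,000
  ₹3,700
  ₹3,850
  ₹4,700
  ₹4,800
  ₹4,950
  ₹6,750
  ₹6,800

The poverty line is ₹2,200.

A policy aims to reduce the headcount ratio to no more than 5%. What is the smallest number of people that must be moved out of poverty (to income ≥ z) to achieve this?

2

2 of the 11 people are poor, so H = 2/11 = 0.182.
A headcount ratio of at most 5% allows at most ⌊0.05 × 11⌋ = 0 poor people.
So at least 2 − 0 = 2 must be lifted.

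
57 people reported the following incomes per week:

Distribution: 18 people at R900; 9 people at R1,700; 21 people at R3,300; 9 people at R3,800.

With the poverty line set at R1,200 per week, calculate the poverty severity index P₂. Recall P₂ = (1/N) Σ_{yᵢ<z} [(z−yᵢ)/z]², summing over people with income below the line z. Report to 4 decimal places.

0.0197

Below the line: 18×R900 (q = 18 of N = 57).
Relative gaps: (1200−900)/1200 = 0.2500 (×18).
Squared: 0.0625 (×18).
Sum = 1.125000; P₂ = 1.125000 / 57 = 0.0197.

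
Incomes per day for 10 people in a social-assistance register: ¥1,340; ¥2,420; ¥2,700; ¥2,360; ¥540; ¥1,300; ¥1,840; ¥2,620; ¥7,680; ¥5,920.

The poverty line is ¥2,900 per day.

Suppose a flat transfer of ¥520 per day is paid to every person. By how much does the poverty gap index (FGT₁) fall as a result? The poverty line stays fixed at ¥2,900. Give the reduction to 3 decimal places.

0.123

Before: below the line — ¥540, ¥1,300, ¥1,340, ¥1,840, ¥2,360, ¥2,420, ¥2,620, ¥2,700; poverty gap index (FGT₁) = 0.27862.
After the ¥520 transfer: below the line — ¥1,060, ¥1,820, ¥1,860, ¥2,360, ¥2,880; poverty gap index (FGT₁) = 0.15586.
Reduction = 0.27862 − 0.15586 = 0.123.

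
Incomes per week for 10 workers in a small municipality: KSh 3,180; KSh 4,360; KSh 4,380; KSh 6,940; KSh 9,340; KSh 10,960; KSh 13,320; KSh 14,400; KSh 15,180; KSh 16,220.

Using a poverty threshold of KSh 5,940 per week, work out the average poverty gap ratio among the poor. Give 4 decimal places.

Below z: KSh 3,180, KSh 4,360, KSh 4,380 (q = 3 of N = 10).
Shortfall ratios (z−y)/z: 0.4646, 0.2660, 0.2626; sum = 0.993266.
I averages over the q = 3 poor units only: 0.993266 / 3 = 0.3311.

0.3311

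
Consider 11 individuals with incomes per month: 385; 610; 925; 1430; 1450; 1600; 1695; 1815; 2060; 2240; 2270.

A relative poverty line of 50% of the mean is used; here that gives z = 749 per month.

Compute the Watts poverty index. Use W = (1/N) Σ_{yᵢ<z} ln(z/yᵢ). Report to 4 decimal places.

0.0792

Below z: 385, 610 (q = 2 of N = 11).
Log gaps: ln(749/385) = 0.6655; ln(749/610) = 0.2053.
W = 0.870776 / 11 = 0.0792.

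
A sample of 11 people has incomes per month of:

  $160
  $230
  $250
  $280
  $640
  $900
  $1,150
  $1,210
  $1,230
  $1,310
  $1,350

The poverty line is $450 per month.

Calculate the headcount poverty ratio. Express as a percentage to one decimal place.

4 of the 11 people have income below $450.
H = 4/11 = 36.4%.

36.4%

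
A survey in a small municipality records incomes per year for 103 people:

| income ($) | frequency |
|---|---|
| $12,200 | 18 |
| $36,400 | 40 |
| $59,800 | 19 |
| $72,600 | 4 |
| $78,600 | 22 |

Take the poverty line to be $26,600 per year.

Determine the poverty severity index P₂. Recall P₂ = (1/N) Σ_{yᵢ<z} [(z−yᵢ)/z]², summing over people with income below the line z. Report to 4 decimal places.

Below z: 18×$12,200 (q = 18 of N = 103).
Relative gaps: (26600−12200)/26600 = 0.5414 (×18).
Squared: 0.2931 (×18).
Sum = 5.275143; P₂ = 5.275143 / 103 = 0.0512.

0.0512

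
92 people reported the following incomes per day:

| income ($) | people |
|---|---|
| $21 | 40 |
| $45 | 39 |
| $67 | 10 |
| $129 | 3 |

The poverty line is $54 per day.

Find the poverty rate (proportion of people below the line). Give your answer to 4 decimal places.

79 of the 92 people have income below $54.
H = 79/92 = 0.8587.

0.8587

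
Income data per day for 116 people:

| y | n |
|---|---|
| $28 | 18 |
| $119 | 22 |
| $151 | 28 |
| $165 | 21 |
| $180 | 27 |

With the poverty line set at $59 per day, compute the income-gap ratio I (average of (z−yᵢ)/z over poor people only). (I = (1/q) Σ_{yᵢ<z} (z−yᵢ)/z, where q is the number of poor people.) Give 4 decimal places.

Incomes under z: 18×$28 (q = 18 of N = 116).
Relative gaps: 0.5254 (×18); sum = 9.457627.
I averages over the q = 18 poor units only: 9.457627 / 18 = 0.5254.

0.5254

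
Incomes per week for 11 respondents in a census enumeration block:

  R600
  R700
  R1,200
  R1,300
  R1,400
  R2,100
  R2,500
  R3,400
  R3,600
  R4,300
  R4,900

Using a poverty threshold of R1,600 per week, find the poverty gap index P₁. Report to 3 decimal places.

Incomes under z: R600, R700, R1,200, R1,300, R1,400 (q = 5 of N = 11).
Gap ratios (z−y)/z: (1600−600)/1600 = 0.6250; (1600−700)/1600 = 0.5625; (1600−1200)/1600 = 0.2500; (1600−1300)/1600 = 0.1875; (1600−1400)/1600 = 0.1250.
Sum of shortfalls = 1.750000; P₁ averages over all N: 1.750000 / 11 = 0.159.

0.159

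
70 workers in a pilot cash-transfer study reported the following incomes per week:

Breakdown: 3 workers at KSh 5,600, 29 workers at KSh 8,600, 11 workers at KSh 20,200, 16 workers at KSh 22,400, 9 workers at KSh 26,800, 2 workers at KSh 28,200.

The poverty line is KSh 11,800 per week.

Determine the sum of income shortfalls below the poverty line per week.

Below the line: 3×KSh 5,600, 29×KSh 8,600 (q = 32 of N = 70).
Individual gaps: 3×(11800−5600) = 18600; 29×(11800−8600) = 92800.
Aggregate gap = KSh 111,400.

KSh 111,400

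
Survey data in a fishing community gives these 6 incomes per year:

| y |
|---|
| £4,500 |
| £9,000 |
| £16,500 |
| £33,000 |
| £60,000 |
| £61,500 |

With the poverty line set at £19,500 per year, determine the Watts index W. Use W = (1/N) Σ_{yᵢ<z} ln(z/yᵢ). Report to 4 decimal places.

Incomes under z: £4,500, £9,000, £16,500 (q = 3 of N = 6).
Log shortfalls: ln(19500/4500) = 1.4663; ln(19500/9000) = 0.7732; ln(19500/16500) = 0.1671.
W = 2.406581 / 6 = 0.4011.

0.4011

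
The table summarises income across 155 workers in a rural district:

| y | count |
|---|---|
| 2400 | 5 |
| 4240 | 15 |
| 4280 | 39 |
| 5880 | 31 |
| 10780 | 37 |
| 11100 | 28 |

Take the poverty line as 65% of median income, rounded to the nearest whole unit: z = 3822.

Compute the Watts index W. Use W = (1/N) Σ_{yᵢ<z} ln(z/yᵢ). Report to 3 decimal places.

Incomes under z: 5×2400 (q = 5 of N = 155).
Log shortfalls: ln(3822/2400) = 0.4653 (×5).
W = 2.326526 / 155 = 0.015.

0.015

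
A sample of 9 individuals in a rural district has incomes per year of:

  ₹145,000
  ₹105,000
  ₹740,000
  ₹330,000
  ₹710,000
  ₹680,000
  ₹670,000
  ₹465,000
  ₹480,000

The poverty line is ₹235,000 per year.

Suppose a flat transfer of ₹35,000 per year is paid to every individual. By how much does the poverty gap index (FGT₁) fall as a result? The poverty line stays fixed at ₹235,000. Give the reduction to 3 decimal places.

Before: below the line — ₹105,000, ₹145,000; poverty gap index (FGT₁) = 0.10402.
After the ₹35,000 transfer: below the line — ₹140,000, ₹180,000; poverty gap index (FGT₁) = 0.07092.
Reduction = 0.10402 − 0.07092 = 0.033.

0.033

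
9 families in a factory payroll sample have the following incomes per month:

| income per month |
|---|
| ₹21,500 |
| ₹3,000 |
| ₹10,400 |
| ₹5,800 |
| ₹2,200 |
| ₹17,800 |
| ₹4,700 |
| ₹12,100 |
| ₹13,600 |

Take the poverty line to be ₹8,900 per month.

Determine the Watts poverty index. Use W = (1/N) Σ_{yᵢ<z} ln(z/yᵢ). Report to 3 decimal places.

0.395

Below z: ₹2,200, ₹3,000, ₹4,700, ₹5,800 (q = 4 of N = 9).
Log gaps: ln(8900/2200) = 1.3976; ln(8900/3000) = 1.0874; ln(8900/4700) = 0.6385; ln(8900/5800) = 0.4282.
W = 3.551715 / 9 = 0.395.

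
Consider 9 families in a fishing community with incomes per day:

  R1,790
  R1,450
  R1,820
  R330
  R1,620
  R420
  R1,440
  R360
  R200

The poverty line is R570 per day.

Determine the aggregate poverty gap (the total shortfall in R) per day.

R970

Below z: R200, R330, R360, R420 (q = 4 of N = 9).
Individual gaps: 570−200 = 370; 570−330 = 240; 570−360 = 210; 570−420 = 150.
Aggregate gap = R970.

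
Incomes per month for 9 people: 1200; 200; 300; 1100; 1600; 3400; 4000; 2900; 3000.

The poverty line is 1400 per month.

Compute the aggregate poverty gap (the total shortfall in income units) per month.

Below the line: 200, 300, 1100, 1200 (q = 4 of N = 9).
Individual gaps: 1400−200 = 1200; 1400−300 = 1100; 1400−1100 = 300; 1400−1200 = 200.
Aggregate gap = 2800.

2800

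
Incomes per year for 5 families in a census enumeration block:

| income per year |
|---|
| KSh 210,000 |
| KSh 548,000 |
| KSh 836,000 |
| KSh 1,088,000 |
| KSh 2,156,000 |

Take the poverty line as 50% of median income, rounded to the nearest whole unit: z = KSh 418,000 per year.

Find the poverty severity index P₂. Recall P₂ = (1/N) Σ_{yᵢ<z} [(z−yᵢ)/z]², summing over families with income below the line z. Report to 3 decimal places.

Incomes under z: KSh 210,000 (q = 1 of N = 5).
Relative gaps: (418000−210000)/418000 = 0.4976.
Squared: 0.2476.
Sum = 0.247613; P₂ = 0.247613 / 5 = 0.050.

0.050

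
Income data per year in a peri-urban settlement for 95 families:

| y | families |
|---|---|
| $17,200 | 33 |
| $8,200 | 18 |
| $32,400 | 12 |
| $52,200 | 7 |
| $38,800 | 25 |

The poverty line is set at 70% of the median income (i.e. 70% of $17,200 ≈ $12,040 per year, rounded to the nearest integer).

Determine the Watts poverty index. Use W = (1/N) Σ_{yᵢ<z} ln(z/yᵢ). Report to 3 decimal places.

0.073

Poor units: 18×$8,200 (q = 18 of N = 95).
ln(z/y) terms: ln(12040/8200) = 0.3841 (×18).
W = 6.913805 / 95 = 0.073.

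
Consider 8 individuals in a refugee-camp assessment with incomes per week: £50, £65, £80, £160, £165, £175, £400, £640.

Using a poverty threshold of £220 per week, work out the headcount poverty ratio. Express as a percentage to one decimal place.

75.0%

6 of the 8 individuals have income below £220.
H = 6/8 = 75.0%.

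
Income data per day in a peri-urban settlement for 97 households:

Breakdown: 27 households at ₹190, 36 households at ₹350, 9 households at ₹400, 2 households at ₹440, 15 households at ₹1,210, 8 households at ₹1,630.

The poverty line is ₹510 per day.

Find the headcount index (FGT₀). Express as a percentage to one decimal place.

74 of the 97 households have income below ₹510.
H = 74/97 = 76.3%.

76.3%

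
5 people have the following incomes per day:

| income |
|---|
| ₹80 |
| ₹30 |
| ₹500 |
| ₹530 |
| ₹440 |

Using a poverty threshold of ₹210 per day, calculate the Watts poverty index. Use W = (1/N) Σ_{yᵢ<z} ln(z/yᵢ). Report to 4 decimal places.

0.5822

Below z: ₹30, ₹80 (q = 2 of N = 5).
Log gaps: ln(210/30) = 1.9459; ln(210/80) = 0.9651.
W = 2.910991 / 5 = 0.5822.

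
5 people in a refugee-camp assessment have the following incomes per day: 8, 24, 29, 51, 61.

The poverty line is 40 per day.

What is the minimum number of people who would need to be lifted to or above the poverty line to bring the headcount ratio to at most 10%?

3 of the 5 people are poor, so H = 3/5 = 0.600.
A headcount ratio of at most 10% allows at most ⌊0.10 × 5⌋ = 0 poor people.
So at least 3 − 0 = 3 must be lifted.

3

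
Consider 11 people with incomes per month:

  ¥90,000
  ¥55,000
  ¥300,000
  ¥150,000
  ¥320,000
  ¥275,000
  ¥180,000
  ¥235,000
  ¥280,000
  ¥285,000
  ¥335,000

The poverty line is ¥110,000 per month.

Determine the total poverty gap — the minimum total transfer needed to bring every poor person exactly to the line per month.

Poor units: ¥55,000, ¥90,000 (q = 2 of N = 11).
Individual gaps: 110000−55000 = 55000; 110000−90000 = 20000.
Aggregate gap = ¥75,000.

¥75,000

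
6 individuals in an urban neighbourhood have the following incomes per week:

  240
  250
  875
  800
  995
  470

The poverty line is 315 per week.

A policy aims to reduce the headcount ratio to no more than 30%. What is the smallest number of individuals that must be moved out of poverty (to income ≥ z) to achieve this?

1

2 of the 6 individuals are poor, so H = 2/6 = 0.333.
A headcount ratio of at most 30% allows at most ⌊0.30 × 6⌋ = 1 poor individuals.
So at least 2 − 1 = 1 must be lifted.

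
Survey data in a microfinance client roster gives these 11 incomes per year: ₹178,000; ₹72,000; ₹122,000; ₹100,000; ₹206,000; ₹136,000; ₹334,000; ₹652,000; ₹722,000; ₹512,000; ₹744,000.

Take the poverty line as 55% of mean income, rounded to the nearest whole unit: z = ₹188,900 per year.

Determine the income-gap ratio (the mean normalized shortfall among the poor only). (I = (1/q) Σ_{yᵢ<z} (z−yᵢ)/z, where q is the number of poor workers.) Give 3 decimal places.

Below the line: ₹72,000, ₹100,000, ₹122,000, ₹136,000, ₹178,000 (q = 5 of N = 11).
Shortfall ratios (z−y)/z: 0.6188, 0.4706, 0.3542, 0.2800, 0.0577; sum = 1.781366.
I averages over the q = 5 poor units only: 1.781366 / 5 = 0.356.

0.356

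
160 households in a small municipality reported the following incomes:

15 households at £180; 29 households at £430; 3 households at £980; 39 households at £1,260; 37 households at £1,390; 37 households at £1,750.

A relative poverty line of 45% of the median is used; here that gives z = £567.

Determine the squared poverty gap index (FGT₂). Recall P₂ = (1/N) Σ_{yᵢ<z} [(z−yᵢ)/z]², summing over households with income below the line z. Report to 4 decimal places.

Incomes under z: 15×£180, 29×£430 (q = 44 of N = 160).
Shortfall ratios: (567−180)/567 = 0.6825 (×15); (567−430)/567 = 0.2416 (×29).
Squared: 0.4659 (×15); 0.0584 (×29).
Sum = 8.680969; P₂ = 8.680969 / 160 = 0.0543.

0.0543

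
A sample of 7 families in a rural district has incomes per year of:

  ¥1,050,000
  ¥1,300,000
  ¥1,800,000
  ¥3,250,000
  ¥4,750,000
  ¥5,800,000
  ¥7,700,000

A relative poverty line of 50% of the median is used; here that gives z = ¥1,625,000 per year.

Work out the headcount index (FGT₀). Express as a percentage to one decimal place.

2 of the 7 families have income below ¥1,625,000.
H = 2/7 = 28.6%.

28.6%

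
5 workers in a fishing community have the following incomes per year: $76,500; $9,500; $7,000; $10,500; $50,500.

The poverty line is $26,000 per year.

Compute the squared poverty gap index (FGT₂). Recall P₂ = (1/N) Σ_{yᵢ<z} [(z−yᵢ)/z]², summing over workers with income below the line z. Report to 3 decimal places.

0.258

Below the line: $7,000, $9,500, $10,500 (q = 3 of N = 5).
Normalized shortfalls: (26000−7000)/26000 = 0.7308; (26000−9500)/26000 = 0.6346; (26000−10500)/26000 = 0.5962.
Squared: 0.5340; 0.4027; 0.3554.
Sum = 1.292160; P₂ = 1.292160 / 5 = 0.258.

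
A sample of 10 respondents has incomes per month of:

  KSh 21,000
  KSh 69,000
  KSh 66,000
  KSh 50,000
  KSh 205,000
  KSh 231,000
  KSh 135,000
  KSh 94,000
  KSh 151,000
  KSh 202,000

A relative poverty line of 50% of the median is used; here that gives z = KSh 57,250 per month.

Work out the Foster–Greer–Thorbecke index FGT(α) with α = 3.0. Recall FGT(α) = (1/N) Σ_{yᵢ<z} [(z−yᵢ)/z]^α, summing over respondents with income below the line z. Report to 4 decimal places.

0.0256

Below the line: KSh 21,000, KSh 50,000 (q = 2 of N = 10).
Normalized shortfalls: (57250−21000)/57250 = 0.6332; (57250−50000)/57250 = 0.1266.
Raised to α = 3.0: 0.25386; 0.00203.
Sum = 0.255893; FGT(3.0) = 0.255893 / 10 = 0.0256.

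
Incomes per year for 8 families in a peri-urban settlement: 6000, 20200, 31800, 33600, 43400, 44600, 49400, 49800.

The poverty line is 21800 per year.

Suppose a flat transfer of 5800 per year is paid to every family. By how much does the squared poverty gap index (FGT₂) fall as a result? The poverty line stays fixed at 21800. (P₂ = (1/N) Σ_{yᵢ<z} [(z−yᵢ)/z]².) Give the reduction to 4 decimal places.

0.0400

Before: below the line — 6000, 20200; squared poverty gap index (FGT₂) = 0.066335.
After the 5800 transfer: below the line — 11800; squared poverty gap index (FGT₂) = 0.026302.
Reduction = 0.066335 − 0.026302 = 0.0400.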